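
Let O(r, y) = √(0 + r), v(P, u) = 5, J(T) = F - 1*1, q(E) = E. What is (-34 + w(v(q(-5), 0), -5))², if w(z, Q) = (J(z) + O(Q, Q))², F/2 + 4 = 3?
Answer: 720 + 360*I*√5 ≈ 720.0 + 804.98*I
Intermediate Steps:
F = -2 (F = -8 + 2*3 = -8 + 6 = -2)
J(T) = -3 (J(T) = -2 - 1*1 = -2 - 1 = -3)
O(r, y) = √r
w(z, Q) = (-3 + √Q)²
(-34 + w(v(q(-5), 0), -5))² = (-34 + (-3 + √(-5))²)² = (-34 + (-3 + I*√5)²)²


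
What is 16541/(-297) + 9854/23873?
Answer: -391956655/7090281 ≈ -55.281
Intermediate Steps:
16541/(-297) + 9854/23873 = 16541*(-1/297) + 9854*(1/23873) = -16541/297 + 9854/23873 = -391956655/7090281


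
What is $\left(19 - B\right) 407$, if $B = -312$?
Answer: $134717$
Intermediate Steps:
$\left(19 - B\right) 407 = \left(19 - -312\right) 407 = \left(19 + 312\right) 407 = 331 \cdot 407 = 134717$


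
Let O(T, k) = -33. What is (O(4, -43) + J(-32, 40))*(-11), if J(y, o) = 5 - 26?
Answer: 594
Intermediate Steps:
J(y, o) = -21
(O(4, -43) + J(-32, 40))*(-11) = (-33 - 21)*(-11) = -54*(-11) = 594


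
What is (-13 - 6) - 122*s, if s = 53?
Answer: -6485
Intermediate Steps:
(-13 - 6) - 122*s = (-13 - 6) - 122*53 = -19 - 6466 = -6485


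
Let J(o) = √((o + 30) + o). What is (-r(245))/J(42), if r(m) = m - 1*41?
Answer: -34*√114/19 ≈ -19.106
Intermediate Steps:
r(m) = -41 + m (r(m) = m - 41 = -41 + m)
J(o) = √(30 + 2*o) (J(o) = √((30 + o) + o) = √(30 + 2*o))
(-r(245))/J(42) = (-(-41 + 245))/(√(30 + 2*42)) = (-1*204)/(√(30 + 84)) = -204*√114/114 = -34*√114/19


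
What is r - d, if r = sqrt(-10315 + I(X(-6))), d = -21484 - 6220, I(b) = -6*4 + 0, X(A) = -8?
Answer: 27704 + 7*I*sqrt(211) ≈ 27704.0 + 101.68*I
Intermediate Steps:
I(b) = -24 (I(b) = -24 + 0 = -24)
d = -27704
r = 7*I*sqrt(211) (r = sqrt(-10315 - 24) = sqrt(-10339) = 7*I*sqrt(211) ≈ 101.68*I)
r - d = 7*I*sqrt(211) - 1*(-27704) = 7*I*sqrt(211) + 27704 = 27704 + 7*I*sqrt(211)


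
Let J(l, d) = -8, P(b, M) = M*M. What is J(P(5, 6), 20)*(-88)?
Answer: 704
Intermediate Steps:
P(b, M) = M²
J(P(5, 6), 20)*(-88) = -8*(-88) = 704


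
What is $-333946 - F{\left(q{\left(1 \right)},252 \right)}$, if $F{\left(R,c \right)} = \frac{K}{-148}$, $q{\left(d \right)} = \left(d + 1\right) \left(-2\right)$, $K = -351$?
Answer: $- \frac{49424359}{148} \approx -3.3395 \cdot 10^{5}$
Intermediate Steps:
$q{\left(d \right)} = -2 - 2 d$ ($q{\left(d \right)} = \left(1 + d\right) \left(-2\right) = -2 - 2 d$)
$F{\left(R,c \right)} = \frac{351}{148}$ ($F{\left(R,c \right)} = - \frac{351}{-148} = \left(-351\right) \left(- \frac{1}{148}\right) = \frac{351}{148}$)
$-333946 - F{\left(q{\left(1 \right)},252 \right)} = -333946 - \frac{351}{148} = - \frac{49424359}{148}$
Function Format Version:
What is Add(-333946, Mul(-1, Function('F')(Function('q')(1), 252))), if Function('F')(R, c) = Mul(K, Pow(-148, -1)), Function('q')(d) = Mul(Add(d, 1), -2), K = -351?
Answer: Rational(-49424359, 148) ≈ -3.3395e+5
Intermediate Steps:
Function('q')(d) = Add(-2, Mul(-2, d)) (Function('q')(d) = Mul(Add(1, d), -2) = Add(-2, Mul(-2, d)))
Function('F')(R, c) = Rational(351, 148) (Function('F')(R, c) = Mul(-351, Pow(-148, -1)) = Mul(-351, Rational(-1, 148)) = Rational(351, 148))
Add(-333946, Mul(-1, Function('F')(Function('q')(1), 252))) = Add(-333946, Mul(-1, Rational(351, 148))) = Add(-333946, Rational(-351, 148)) = Rational(-49424359, 148)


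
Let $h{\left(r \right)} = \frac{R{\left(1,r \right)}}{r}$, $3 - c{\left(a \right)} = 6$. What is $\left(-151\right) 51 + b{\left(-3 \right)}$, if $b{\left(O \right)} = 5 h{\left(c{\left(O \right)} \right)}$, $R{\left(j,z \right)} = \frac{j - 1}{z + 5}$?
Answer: $-7701$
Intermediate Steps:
$c{\left(a \right)} = -3$ ($c{\left(a \right)} = 3 - 6 = -3$)
$R{\left(j,z \right)} = \frac{-1 + j}{5 + z}$
$h{\left(r \right)} = 0$ ($h{\left(r \right)} = \frac{\frac{1}{5 + r} \left(-1 + 1\right)}{r} = \frac{\frac{1}{5 + r} 0}{r} = \frac{0}{r} = 0$)
$b{\left(O \right)} = 0$ ($b{\left(O \right)} = 5 \cdot 0 = 0$)
$\left(-151\right) 51 + b{\left(-3 \right)} = \left(-151\right) 51 + 0 = -7701 + 0 = -7701$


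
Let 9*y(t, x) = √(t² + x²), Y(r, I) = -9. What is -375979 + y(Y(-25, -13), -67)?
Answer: -375979 + √4570/9 ≈ -3.7597e+5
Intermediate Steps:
y(t, x) = √(t² + x²)/9
-375979 + y(Y(-25, -13), -67) = -375979 + √((-9)² + (-67)²)/9 = -375979 + √(81 + 4489)/9 = -375979 + √4570/9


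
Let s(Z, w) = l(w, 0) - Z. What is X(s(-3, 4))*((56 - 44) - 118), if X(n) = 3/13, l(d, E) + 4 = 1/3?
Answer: -318/13 ≈ -24.462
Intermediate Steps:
l(d, E) = -11/3 (l(d, E) = -4 + 1/3 = -11/3)
s(Z, w) = -11/3 - Z
X(n) = 3/13 (X(n) = 3*(1/13) = 3/13)
X(s(-3, 4))*((56 - 44) - 118) = 3*((56 - 44) - 118)/13 = 3*(12 - 118)/13 = (3/13)*(-106) = -318/13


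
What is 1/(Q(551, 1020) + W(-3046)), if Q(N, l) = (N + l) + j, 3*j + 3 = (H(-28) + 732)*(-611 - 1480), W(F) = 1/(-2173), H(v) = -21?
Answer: -2173/1073455482 ≈ -2.0243e-6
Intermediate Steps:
W(F) = -1/2173
j = -495568 (j = -1 + ((-21 + 732)*(-611 - 1480))/3 = -1 + (711*(-2091))/3 = -1 + (⅓)*(-1486701) = -1 - 495567 = -495568)
Q(N, l) = -495568 + N + l (Q(N, l) = (N + l) - 495568 = -495568 + N + l)
1/(Q(551, 1020) + W(-3046)) = 1/((-495568 + 551 + 1020) - 1/2173) = 1/(-493997 - 1/2173) = 1/(-1073455482/2173) = -2173/1073455482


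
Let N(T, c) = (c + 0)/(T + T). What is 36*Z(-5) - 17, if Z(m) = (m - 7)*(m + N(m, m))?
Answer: 1927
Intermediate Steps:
N(T, c) = c/(2*T) (N(T, c) = c/((2*T)) = c*(1/(2*T)) = c/(2*T))
Z(m) = (½ + m)*(-7 + m) (Z(m) = (m - 7)*(m + m/(2*m)) = (-7 + m)*(m + ½) = (-7 + m)*(½ + m) = (½ + m)*(-7 + m))
36*Z(-5) - 17 = 36*(-7/2 + (-5)² - 13/2*(-5)) - 17 = 36*(-7/2 + 25 + 65/2) - 17 = 36*54 - 17 = 1944 - 17 = 1927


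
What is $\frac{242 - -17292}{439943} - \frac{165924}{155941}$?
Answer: $- \frac{4133107814}{4035597139} \approx -1.0242$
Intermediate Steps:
$\frac{242 - -17292}{439943} - \frac{165924}{155941} = \left(242 + 17292\right) \frac{1}{439943} - \frac{165924}{155941} = 17534 \cdot \frac{1}{439943} - \frac{165924}{155941} = \frac{17534}{439943} - \frac{165924}{155941} = - \frac{4133107814}{4035597139}$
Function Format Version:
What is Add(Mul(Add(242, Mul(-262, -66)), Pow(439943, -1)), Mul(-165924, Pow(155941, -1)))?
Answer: Rational(-4133107814, 4035597139) ≈ -1.0242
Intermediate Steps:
Add(Mul(Add(242, Mul(-262, -66)), Pow(439943, -1)), Mul(-165924, Pow(155941, -1))) = Add(Mul(Add(242, 17292), Rational(1, 439943)), Mul(-165924, Rational(1, 155941))) = Add(Mul(17534, Rational(1, 439943)), Rational(-165924, 155941)) = Add(Rational(17534, 439943), Rational(-165924, 155941)) = Rational(-4133107814, 4035597139)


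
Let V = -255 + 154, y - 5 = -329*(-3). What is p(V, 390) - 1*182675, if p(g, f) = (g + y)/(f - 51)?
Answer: -20641978/113 ≈ -1.8267e+5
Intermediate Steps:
y = 992 (y = 5 - 329*(-3) = 5 + 987 = 992)
V = -101
p(g, f) = (992 + g)/(-51 + f) (p(g, f) = (g + 992)/(f - 51) = (992 + g)/(-51 + f))
p(V, 390) - 1*182675 = (992 - 101)/(-51 + 390) - 1*182675 = 891/339 - 182675 = (1/339)*891 - 182675 = 297/113 - 182675 = -20641978/113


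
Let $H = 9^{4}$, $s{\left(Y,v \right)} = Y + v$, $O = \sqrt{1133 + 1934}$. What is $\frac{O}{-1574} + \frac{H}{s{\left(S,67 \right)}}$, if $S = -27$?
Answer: $\frac{6561}{40} - \frac{\sqrt{3067}}{1574} \approx 163.99$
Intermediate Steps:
$O = \sqrt{3067} \approx 55.38$
$H = 6561$
$\frac{O}{-1574} + \frac{H}{s{\left(S,67 \right)}} = \frac{\sqrt{3067}}{-1574} + \frac{6561}{-27 + 67} = \sqrt{3067} \left(- \frac{1}{1574}\right) + \frac{6561}{40} = - \frac{\sqrt{3067}}{1574} + 6561 \cdot \frac{1}{40} = - \frac{\sqrt{3067}}{1574} + \frac{6561}{40} = \frac{6561}{40} - \frac{\sqrt{3067}}{1574}$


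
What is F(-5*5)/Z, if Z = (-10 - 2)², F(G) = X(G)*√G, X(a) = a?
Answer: -125*I/144 ≈ -0.86806*I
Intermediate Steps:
F(G) = G^(3/2) (F(G) = G*√G = G^(3/2))
Z = 144 (Z = (-12)² = 144)
F(-5*5)/Z = (-5*5)^(3/2)/144 = (-25)^(3/2)*(1/144) = -125*I*(1/144) = -125*I/144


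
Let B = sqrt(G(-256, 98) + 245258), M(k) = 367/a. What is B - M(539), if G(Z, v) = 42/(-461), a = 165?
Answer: -367/165 + 2*sqrt(13030614014)/461 ≈ 493.01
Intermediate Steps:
M(k) = 367/165
G(Z, v) = -42/461 (G(Z, v) = 42*(-1/461) = -42/461)
B = 2*sqrt(13030614014)/461 (B = sqrt(-42/461 + 245258) = sqrt(113063896/461) = 2*sqrt(13030614014)/461 ≈ 495.24)
B - M(539) = 2*sqrt(13030614014)/461 - 1*367/165 = 2*sqrt(13030614014)/461 - 367/165 = -367/165 + 2*sqrt(13030614014)/461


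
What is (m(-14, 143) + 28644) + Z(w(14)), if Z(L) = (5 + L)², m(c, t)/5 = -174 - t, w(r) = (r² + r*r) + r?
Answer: 195980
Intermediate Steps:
w(r) = r + 2*r² (w(r) = (r² + r²) + r = 2*r² + r = r + 2*r²)
m(c, t) = -870 - 5*t (m(c, t) = 5*(-174 - t) = -870 - 5*t)
(m(-14, 143) + 28644) + Z(w(14)) = ((-870 - 5*143) + 28644) + (5 + 14*(1 + 2*14))² = ((-870 - 715) + 28644) + (5 + 14*(1 + 28))² = (-1585 + 28644) + (5 + 14*29)² = 27059 + (5 + 406)² = 27059 + 411² = 27059 + 168921 = 195980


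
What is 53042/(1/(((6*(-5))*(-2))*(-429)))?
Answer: -1365301080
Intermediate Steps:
53042/(1/(((6*(-5))*(-2))*(-429))) = 53042/(1/(-30*(-2)*(-429))) = 53042/(1/(60*(-429))) = 53042/(1/(-25740)) = 53042/(-1/25740) = 53042*(-25740) = -1365301080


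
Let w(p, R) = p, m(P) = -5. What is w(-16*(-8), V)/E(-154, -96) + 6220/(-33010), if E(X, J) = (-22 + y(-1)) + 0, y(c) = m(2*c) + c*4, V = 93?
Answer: -441810/102331 ≈ -4.3175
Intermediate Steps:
y(c) = -5 + 4*c (y(c) = -5 + c*4 = -5 + 4*c)
E(X, J) = -31 (E(X, J) = (-22 + (-5 + 4*(-1))) + 0 = (-22 + (-5 - 4)) + 0 = (-22 - 9) + 0 = -31 + 0 = -31)
w(-16*(-8), V)/E(-154, -96) + 6220/(-33010) = -16*(-8)/(-31) + 6220/(-33010) = 128*(-1/31) + 6220*(-1/33010) = -128/31 - 622/3301 = -441810/102331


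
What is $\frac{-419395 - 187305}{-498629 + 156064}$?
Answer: $\frac{121340}{68513} \approx 1.7711$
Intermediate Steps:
$\frac{-419395 - 187305}{-498629 + 156064} = - \frac{606700}{-342565} = \left(-606700\right) \left(- \frac{1}{342565}\right) = \frac{121340}{68513}$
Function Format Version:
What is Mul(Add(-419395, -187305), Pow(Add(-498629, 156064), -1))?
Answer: Rational(121340, 68513) ≈ 1.7711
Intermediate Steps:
Mul(Add(-419395, -187305), Pow(Add(-498629, 156064), -1)) = Mul(-606700, Pow(-342565, -1)) = Mul(-606700, Rational(-1, 342565)) = Rational(121340, 68513)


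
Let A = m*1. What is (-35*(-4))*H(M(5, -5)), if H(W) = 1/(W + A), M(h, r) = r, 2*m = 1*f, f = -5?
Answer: -56/3 ≈ -18.667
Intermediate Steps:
m = -5/2 (m = (1*(-5))/2 = (1/2)*(-5) = -5/2 ≈ -2.5000)
A = -5/2 (A = -5/2*1 = -5/2 ≈ -2.5000)
H(W) = 1/(-5/2 + W) (H(W) = 1/(W - 5/2) = 1/(-5/2 + W))
(-35*(-4))*H(M(5, -5)) = (-35*(-4))*(2/(-5 + 2*(-5))) = 140*(2/(-5 - 10)) = 140*(2/(-15)) = 140*(2*(-1/15)) = 140*(-2/15) = -56/3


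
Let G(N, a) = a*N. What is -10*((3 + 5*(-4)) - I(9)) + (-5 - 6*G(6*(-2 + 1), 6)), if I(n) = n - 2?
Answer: 451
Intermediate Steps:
G(N, a) = N*a
I(n) = -2 + n
-10*((3 + 5*(-4)) - I(9)) + (-5 - 6*G(6*(-2 + 1), 6)) = -10*((3 + 5*(-4)) - (-2 + 9)) + (-5 - 6*6*(-2 + 1)*6) = -10*((3 - 20) - 1*7) + (-5 - 6*6*(-1)*6) = -10*(-17 - 7) + (-5 - (-36)*6) = -10*(-24) + (-5 - 6*(-36)) = 240 + (-5 + 216) = 240 + 211 = 451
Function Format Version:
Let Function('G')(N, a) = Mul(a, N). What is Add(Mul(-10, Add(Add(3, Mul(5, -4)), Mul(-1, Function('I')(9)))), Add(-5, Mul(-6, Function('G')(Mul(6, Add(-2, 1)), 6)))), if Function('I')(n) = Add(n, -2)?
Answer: 451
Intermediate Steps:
Function('G')(N, a) = Mul(N, a)
Function('I')(n) = Add(-2, n)
Add(Mul(-10, Add(Add(3, Mul(5, -4)), Mul(-1, Function('I')(9)))), Add(-5, Mul(-6, Function('G')(Mul(6, Add(-2, 1)), 6)))) = Add(Mul(-10, Add(Add(3, Mul(5, -4)), Mul(-1, Add(-2, 9)))), Add(-5, Mul(-6, Mul(Mul(6, Add(-2, 1)), 6)))) = Add(Mul(-10, Add(Add(3, -20), Mul(-1, 7))), Add(-5, Mul(-6, Mul(Mul(6, -1), 6)))) = Add(Mul(-10, Add(-17, -7)), Add(-5, Mul(-6, Mul(-6, 6)))) = Add(Mul(-10, -24), Add(-5, Mul(-6, -36))) = Add(240, Add(-5, 216)) = Add(240, 211) = 451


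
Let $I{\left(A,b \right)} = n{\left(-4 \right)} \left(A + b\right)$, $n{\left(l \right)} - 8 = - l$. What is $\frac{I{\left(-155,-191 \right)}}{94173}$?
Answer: $- \frac{1384}{31391} \approx -0.044089$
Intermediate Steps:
$n{\left(l \right)} = 8 - l$
$I{\left(A,b \right)} = 12 A + 12 b$ ($I{\left(A,b \right)} = \left(8 - -4\right) \left(A + b\right) = \left(8 + 4\right) \left(A + b\right) = 12 \left(A + b\right) = 12 A + 12 b$)
$\frac{I{\left(-155,-191 \right)}}{94173} = \frac{12 \left(-155\right) + 12 \left(-191\right)}{94173} = \left(-1860 - 2292\right) \frac{1}{94173} = \left(-4152\right) \frac{1}{94173} = - \frac{1384}{31391}$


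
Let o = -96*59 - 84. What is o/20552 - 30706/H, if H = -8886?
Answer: 72499123/22828134 ≈ 3.1759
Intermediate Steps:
o = -5748 (o = -5664 - 84 = -5748)
o/20552 - 30706/H = -5748/20552 - 30706/(-8886) = -5748*1/20552 - 30706*(-1/8886) = -1437/5138 + 15353/4443 = 72499123/22828134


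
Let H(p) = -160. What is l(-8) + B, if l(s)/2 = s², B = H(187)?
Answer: -32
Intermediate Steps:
B = -160
l(s) = 2*s²
l(-8) + B = 2*(-8)² - 160 = 2*64 - 160 = 128 - 160 = -32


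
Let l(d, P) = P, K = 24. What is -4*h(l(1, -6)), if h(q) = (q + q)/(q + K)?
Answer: 8/3 ≈ 2.6667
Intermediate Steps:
h(q) = 2*q/(24 + q) (h(q) = (q + q)/(q + 24) = (2*q)/(24 + q) = 2*q/(24 + q))
-4*h(l(1, -6)) = -8*(-6)/(24 - 6) = -8*(-6)/18 = -4*(-⅔) = 8/3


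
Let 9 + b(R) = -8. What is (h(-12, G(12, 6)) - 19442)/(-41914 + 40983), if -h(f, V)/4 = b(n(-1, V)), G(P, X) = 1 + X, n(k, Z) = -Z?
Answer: 19374/931 ≈ 20.810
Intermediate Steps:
b(R) = -17 (b(R) = -9 - 8 = -17)
h(f, V) = 68 (h(f, V) = -4*(-17) = 68)
(h(-12, G(12, 6)) - 19442)/(-41914 + 40983) = (68 - 19442)/(-41914 + 40983) = -19374/(-931) = -19374*(-1/931) = 19374/931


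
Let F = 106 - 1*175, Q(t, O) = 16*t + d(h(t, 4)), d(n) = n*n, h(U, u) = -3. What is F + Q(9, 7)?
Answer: 84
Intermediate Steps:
d(n) = n**2
Q(t, O) = 9 + 16*t (Q(t, O) = 16*t + (-3)**2 = 16*t + 9 = 9 + 16*t)
F = -69 (F = 106 - 175 = -69)
F + Q(9, 7) = -69 + (9 + 16*9) = -69 + (9 + 144) = -69 + 153 = 84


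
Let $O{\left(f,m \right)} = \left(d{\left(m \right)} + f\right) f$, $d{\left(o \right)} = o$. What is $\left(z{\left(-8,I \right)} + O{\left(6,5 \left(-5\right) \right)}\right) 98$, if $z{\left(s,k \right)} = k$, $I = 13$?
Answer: $-9898$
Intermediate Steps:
$O{\left(f,m \right)} = f \left(f + m\right)$ ($O{\left(f,m \right)} = \left(m + f\right) f = \left(f + m\right) f = f \left(f + m\right)$)
$\left(z{\left(-8,I \right)} + O{\left(6,5 \left(-5\right) \right)}\right) 98 = \left(13 + 6 \left(6 + 5 \left(-5\right)\right)\right) 98 = \left(13 + 6 \left(6 - 25\right)\right) 98 = \left(13 + 6 \left(-19\right)\right) 98 = \left(13 - 114\right) 98 = \left(-101\right) 98 = -9898$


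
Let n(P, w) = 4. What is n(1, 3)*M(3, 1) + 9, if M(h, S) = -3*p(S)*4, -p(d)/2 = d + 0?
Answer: 105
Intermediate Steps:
p(d) = -2*d (p(d) = -2*(d + 0) = -2*d)
M(h, S) = 24*S (M(h, S) = -(-6)*S*4 = (6*S)*4 = 24*S)
n(1, 3)*M(3, 1) + 9 = 4*(24*1) + 9 = 4*24 + 9 = 96 + 9 = 105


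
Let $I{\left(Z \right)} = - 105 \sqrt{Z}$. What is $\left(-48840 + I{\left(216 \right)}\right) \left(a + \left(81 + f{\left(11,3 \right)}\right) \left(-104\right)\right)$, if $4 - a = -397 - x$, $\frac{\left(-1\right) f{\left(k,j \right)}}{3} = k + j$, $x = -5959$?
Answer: $469547760 + 6056820 \sqrt{6} \approx 4.8438 \cdot 10^{8}$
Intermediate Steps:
$f{\left(k,j \right)} = - 3 j - 3 k$ ($f{\left(k,j \right)} = - 3 \left(k + j\right) = - 3 \left(j + k\right) = - 3 j - 3 k$)
$a = -5558$ ($a = 4 - \left(-397 - -5959\right) = 4 - \left(-397 + 5959\right) = 4 - 5562 = -5558$)
$\left(-48840 + I{\left(216 \right)}\right) \left(a + \left(81 + f{\left(11,3 \right)}\right) \left(-104\right)\right) = \left(-48840 - 105 \sqrt{216}\right) \left(-5558 + \left(81 - 42\right) \left(-104\right)\right) = \left(-48840 - 105 \cdot 6 \sqrt{6}\right) \left(-5558 + \left(81 - 42\right) \left(-104\right)\right) = \left(-48840 - 630 \sqrt{6}\right) \left(-5558 + \left(81 - 42\right) \left(-104\right)\right) = \left(-48840 - 630 \sqrt{6}\right) \left(-5558 + 39 \left(-104\right)\right) = \left(-48840 - 630 \sqrt{6}\right) \left(-5558 - 4056\right) = \left(-48840 - 630 \sqrt{6}\right) \left(-9614\right) = 469547760 + 6056820 \sqrt{6}$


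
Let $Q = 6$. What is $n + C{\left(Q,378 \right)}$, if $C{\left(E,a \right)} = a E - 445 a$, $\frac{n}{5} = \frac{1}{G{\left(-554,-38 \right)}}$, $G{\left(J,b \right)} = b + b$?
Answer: $- \frac{12611597}{76} \approx -1.6594 \cdot 10^{5}$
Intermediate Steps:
$G{\left(J,b \right)} = 2 b$
$n = - \frac{5}{76}$ ($n = \frac{5}{2 \left(-38\right)} = \frac{5}{-76} = 5 \left(- \frac{1}{76}\right) = - \frac{5}{76} \approx -0.065789$)
$C{\left(E,a \right)} = - 445 a + E a$ ($C{\left(E,a \right)} = E a - 445 a = - 445 a + E a$)
$n + C{\left(Q,378 \right)} = - \frac{5}{76} + 378 \left(-445 + 6\right) = - \frac{5}{76} + 378 \left(-439\right) = - \frac{5}{76} - 165942 = - \frac{12611597}{76}$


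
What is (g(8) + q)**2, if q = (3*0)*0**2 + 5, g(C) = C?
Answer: 169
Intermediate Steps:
q = 5 (q = 0*0 + 5 = 0 + 5 = 5)
(g(8) + q)**2 = (8 + 5)**2 = 13**2 = 169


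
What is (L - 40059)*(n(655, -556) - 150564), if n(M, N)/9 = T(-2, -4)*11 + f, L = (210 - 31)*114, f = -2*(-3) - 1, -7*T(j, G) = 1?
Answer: 20708994996/7 ≈ 2.9584e+9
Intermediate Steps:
T(j, G) = -1/7 (T(j, G) = -1/7*1 = -1/7)
f = 5 (f = 6 - 1 = 5)
L = 20406 (L = 179*114 = 20406)
n(M, N) = 216/7 (n(M, N) = 9*(-1/7*11 + 5) = 9*(-11/7 + 5) = 9*(24/7) = 216/7)
(L - 40059)*(n(655, -556) - 150564) = (20406 - 40059)*(216/7 - 150564) = -19653*(-1053732/7) = 20708994996/7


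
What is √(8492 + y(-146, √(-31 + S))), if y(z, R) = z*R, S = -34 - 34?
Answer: √(8492 - 438*I*√11) ≈ 92.486 - 7.8535*I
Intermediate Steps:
S = -68
y(z, R) = R*z
√(8492 + y(-146, √(-31 + S))) = √(8492 + √(-31 - 68)*(-146)) = √(8492 + √(-99)*(-146)) = √(8492 + (3*I*√11)*(-146)) = √(8492 - 438*I*√11)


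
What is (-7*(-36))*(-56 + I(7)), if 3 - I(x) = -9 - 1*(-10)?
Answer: -13608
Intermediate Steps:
I(x) = 2 (I(x) = 3 - (-9 - 1*(-10)) = 3 - (-9 + 10) = 3 - 1*1 = 3 - 1 = 2)
(-7*(-36))*(-56 + I(7)) = (-7*(-36))*(-56 + 2) = 252*(-54) = -13608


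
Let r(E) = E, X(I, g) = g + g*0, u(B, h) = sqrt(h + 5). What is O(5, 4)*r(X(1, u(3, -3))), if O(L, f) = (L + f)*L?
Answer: 45*sqrt(2) ≈ 63.640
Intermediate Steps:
u(B, h) = sqrt(5 + h)
X(I, g) = g (X(I, g) = g + 0 = g)
O(L, f) = L*(L + f)
O(5, 4)*r(X(1, u(3, -3))) = (5*(5 + 4))*sqrt(5 - 3) = (5*9)*sqrt(2) = 45*sqrt(2)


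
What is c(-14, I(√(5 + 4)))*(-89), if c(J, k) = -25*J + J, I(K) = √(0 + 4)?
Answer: -29904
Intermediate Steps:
I(K) = 2 (I(K) = √4 = 2)
c(J, k) = -24*J
c(-14, I(√(5 + 4)))*(-89) = -24*(-14)*(-89) = 336*(-89) = -29904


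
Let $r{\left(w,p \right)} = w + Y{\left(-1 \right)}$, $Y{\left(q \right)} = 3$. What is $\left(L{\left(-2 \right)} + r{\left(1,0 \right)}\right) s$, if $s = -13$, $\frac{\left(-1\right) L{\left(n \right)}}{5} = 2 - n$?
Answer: $208$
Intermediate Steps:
$L{\left(n \right)} = -10 + 5 n$ ($L{\left(n \right)} = - 5 \left(2 - n\right) = -10 + 5 n$)
$r{\left(w,p \right)} = 3 + w$ ($r{\left(w,p \right)} = w + 3 = 3 + w$)
$\left(L{\left(-2 \right)} + r{\left(1,0 \right)}\right) s = \left(\left(-10 + 5 \left(-2\right)\right) + \left(3 + 1\right)\right) \left(-13\right) = \left(\left(-10 - 10\right) + 4\right) \left(-13\right) = \left(-20 + 4\right) \left(-13\right) = \left(-16\right) \left(-13\right) = 208$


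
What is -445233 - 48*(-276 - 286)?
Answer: -418257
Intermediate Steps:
-445233 - 48*(-276 - 286) = -445233 - 48*(-562) = -445233 + 26976 = -418257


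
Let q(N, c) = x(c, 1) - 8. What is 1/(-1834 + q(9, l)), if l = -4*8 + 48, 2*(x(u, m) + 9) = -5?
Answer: -2/3707 ≈ -0.00053952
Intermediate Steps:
x(u, m) = -23/2 (x(u, m) = -9 + (1/2)*(-5) = -9 - 5/2 = -23/2)
l = 16 (l = -32 + 48 = 16)
q(N, c) = -39/2 (q(N, c) = -23/2 - 8 = -39/2)
1/(-1834 + q(9, l)) = 1/(-1834 - 39/2) = 1/(-3707/2) = -2/3707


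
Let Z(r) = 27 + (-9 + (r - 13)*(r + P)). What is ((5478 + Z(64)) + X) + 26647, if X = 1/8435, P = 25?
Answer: 309412671/8435 ≈ 36682.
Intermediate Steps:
X = 1/8435 ≈ 0.00011855
Z(r) = 18 + (-13 + r)*(25 + r) (Z(r) = 27 + (-9 + (r - 13)*(r + 25)) = 27 + (-9 + (-13 + r)*(25 + r)) = 18 + (-13 + r)*(25 + r))
((5478 + Z(64)) + X) + 26647 = ((5478 + (-307 + 64² + 12*64)) + 1/8435) + 26647 = ((5478 + (-307 + 4096 + 768)) + 1/8435) + 26647 = ((5478 + 4557) + 1/8435) + 26647 = (10035 + 1/8435) + 26647 = 84645226/8435 + 26647 = 309412671/8435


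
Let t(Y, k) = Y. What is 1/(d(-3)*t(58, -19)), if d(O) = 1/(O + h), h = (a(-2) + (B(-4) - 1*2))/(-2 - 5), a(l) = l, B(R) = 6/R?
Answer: -31/812 ≈ -0.038177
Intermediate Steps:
h = 11/14 (h = (-2 + (6/(-4) - 1*2))/(-2 - 5) = (-2 + (6*(-¼) - 2))/(-7) = (-2 + (-3/2 - 2))*(-⅐) = (-2 - 7/2)*(-⅐) = -11/2*(-⅐) = 11/14 ≈ 0.78571)
d(O) = 1/(11/14 + O) (d(O) = 1/(O + 11/14) = 1/(11/14 + O))
1/(d(-3)*t(58, -19)) = 1/((14/(11 + 14*(-3)))*58) = 1/((14/(11 - 42))*58) = 1/((14/(-31))*58) = 1/((14*(-1/31))*58) = 1/(-14/31*58) = 1/(-812/31) = -31/812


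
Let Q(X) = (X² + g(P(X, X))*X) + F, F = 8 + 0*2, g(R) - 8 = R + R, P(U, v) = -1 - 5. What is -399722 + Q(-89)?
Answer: -391437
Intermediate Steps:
P(U, v) = -6
g(R) = 8 + 2*R (g(R) = 8 + (R + R) = 8 + 2*R)
F = 8 (F = 8 + 0 = 8)
Q(X) = 8 + X² - 4*X (Q(X) = (X² + (8 + 2*(-6))*X) + 8 = (X² + (8 - 12)*X) + 8 = (X² - 4*X) + 8 = 8 + X² - 4*X)
-399722 + Q(-89) = -399722 + (8 + (-89)² - 4*(-89)) = -399722 + (8 + 7921 + 356) = -399722 + 8285 = -391437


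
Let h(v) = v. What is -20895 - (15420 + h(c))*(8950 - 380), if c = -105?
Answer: -131270445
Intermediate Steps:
-20895 - (15420 + h(c))*(8950 - 380) = -20895 - (15420 - 105)*(8950 - 380) = -20895 - 15315*8570 = -20895 - 1*131249550 = -20895 - 131249550 = -131270445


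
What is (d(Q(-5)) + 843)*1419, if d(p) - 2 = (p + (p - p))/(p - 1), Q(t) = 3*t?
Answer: 19206165/16 ≈ 1.2004e+6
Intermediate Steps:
d(p) = 2 + p/(-1 + p) (d(p) = 2 + (p + (p - p))/(p - 1) = 2 + (p + 0)/(-1 + p) = 2 + p/(-1 + p))
(d(Q(-5)) + 843)*1419 = ((-2 + 3*(3*(-5)))/(-1 + 3*(-5)) + 843)*1419 = ((-2 + 3*(-15))/(-1 - 15) + 843)*1419 = ((-2 - 45)/(-16) + 843)*1419 = (-1/16*(-47) + 843)*1419 = (47/16 + 843)*1419 = (13535/16)*1419 = 19206165/16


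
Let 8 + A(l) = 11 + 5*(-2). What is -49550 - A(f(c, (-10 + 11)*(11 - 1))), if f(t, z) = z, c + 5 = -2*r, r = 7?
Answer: -49543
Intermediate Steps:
c = -19 (c = -5 - 2*7 = -5 - 14 = -19)
A(l) = -7 (A(l) = -8 + (11 + 5*(-2)) = -8 + (11 - 10) = -8 + 1 = -7)
-49550 - A(f(c, (-10 + 11)*(11 - 1))) = -49550 - 1*(-7) = -49550 + 7 = -49543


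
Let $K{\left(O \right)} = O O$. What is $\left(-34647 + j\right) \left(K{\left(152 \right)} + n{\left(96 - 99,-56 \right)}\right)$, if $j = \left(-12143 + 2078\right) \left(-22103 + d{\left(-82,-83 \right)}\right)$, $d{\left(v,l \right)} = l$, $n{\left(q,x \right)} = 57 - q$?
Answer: $5171767049652$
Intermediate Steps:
$K{\left(O \right)} = O^{2}$
$j = 223302090$ ($j = \left(-12143 + 2078\right) \left(-22103 - 83\right) = \left(-10065\right) \left(-22186\right) = 223302090$)
$\left(-34647 + j\right) \left(K{\left(152 \right)} + n{\left(96 - 99,-56 \right)}\right) = \left(-34647 + 223302090\right) \left(152^{2} + \left(57 - \left(96 - 99\right)\right)\right) = 223267443 \left(23104 + \left(57 - -3\right)\right) = 223267443 \left(23104 + \left(57 + 3\right)\right) = 223267443 \left(23104 + 60\right) = 223267443 \cdot 23164 = 5171767049652$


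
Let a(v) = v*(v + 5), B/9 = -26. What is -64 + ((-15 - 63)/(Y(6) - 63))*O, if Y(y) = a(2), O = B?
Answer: -21388/49 ≈ -436.49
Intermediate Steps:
B = -234 (B = 9*(-26) = -234)
O = -234
a(v) = v*(5 + v)
Y(y) = 14 (Y(y) = 2*(5 + 2) = 2*7 = 14)
-64 + ((-15 - 63)/(Y(6) - 63))*O = -64 + ((-15 - 63)/(14 - 63))*(-234) = -64 - 78/(-49)*(-234) = -64 - 78*(-1/49)*(-234) = -64 + (78/49)*(-234) = -64 - 18252/49 = -21388/49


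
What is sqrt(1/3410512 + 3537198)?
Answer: sqrt(2571452770032685189)/852628 ≈ 1880.7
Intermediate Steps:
sqrt(1/3410512 + 3537198) = sqrt(12063656225377/3410512) = sqrt(2571452770032685189)/852628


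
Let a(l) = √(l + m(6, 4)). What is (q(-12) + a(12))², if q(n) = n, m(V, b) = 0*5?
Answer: 156 - 48*√3 ≈ 72.862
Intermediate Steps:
m(V, b) = 0
a(l) = √l (a(l) = √(l + 0) = √l)
(q(-12) + a(12))² = (-12 + √12)² = (-12 + 2*√3)²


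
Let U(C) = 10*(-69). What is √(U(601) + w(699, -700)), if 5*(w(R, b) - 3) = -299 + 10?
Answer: 14*I*√95/5 ≈ 27.291*I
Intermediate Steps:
w(R, b) = -274/5 (w(R, b) = 3 + (-299 + 10)/5 = 3 + (⅕)*(-289) = 3 - 289/5 = -274/5)
U(C) = -690
√(U(601) + w(699, -700)) = √(-690 - 274/5) = √(-3724/5) = 14*I*√95/5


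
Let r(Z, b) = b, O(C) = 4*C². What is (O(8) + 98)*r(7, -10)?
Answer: -3540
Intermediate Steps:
(O(8) + 98)*r(7, -10) = (4*8² + 98)*(-10) = (4*64 + 98)*(-10) = (256 + 98)*(-10) = 354*(-10) = -3540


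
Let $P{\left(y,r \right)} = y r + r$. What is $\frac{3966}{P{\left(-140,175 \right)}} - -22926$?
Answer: $\frac{557670984}{24325} \approx 22926.0$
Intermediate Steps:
$P{\left(y,r \right)} = r + r y$ ($P{\left(y,r \right)} = r y + r = r + r y$)
$\frac{3966}{P{\left(-140,175 \right)}} - -22926 = \frac{3966}{175 \left(1 - 140\right)} - -22926 = \frac{3966}{175 \left(-139\right)} + 22926 = \frac{3966}{-24325} + 22926 = 3966 \left(- \frac{1}{24325}\right) + 22926 = - \frac{3966}{24325} + 22926 = \frac{557670984}{24325}$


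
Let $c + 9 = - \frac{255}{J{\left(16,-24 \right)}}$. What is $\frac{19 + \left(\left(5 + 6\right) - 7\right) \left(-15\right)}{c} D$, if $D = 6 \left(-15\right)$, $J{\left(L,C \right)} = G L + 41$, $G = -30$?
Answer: $- \frac{269985}{616} \approx -438.29$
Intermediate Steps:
$J{\left(L,C \right)} = 41 - 30 L$ ($J{\left(L,C \right)} = - 30 L + 41 = 41 - 30 L$)
$c = - \frac{3696}{439}$ ($c = -9 - \frac{255}{41 - 480} = -9 - \frac{255}{-439} = -9 - - \frac{255}{439} = -9 + \frac{255}{439} = - \frac{3696}{439} \approx -8.4191$)
$D = -90$
$\frac{19 + \left(\left(5 + 6\right) - 7\right) \left(-15\right)}{c} D = \frac{19 + \left(\left(5 + 6\right) - 7\right) \left(-15\right)}{- \frac{3696}{439}} \left(-90\right) = \left(19 + \left(11 - 7\right) \left(-15\right)\right) \left(- \frac{439}{3696}\right) \left(-90\right) = \left(19 + 4 \left(-15\right)\right) \left(- \frac{439}{3696}\right) \left(-90\right) = \left(19 - 60\right) \left(- \frac{439}{3696}\right) \left(-90\right) = \left(-41\right) \left(- \frac{439}{3696}\right) \left(-90\right) = \frac{17999}{3696} \left(-90\right) = - \frac{269985}{616}$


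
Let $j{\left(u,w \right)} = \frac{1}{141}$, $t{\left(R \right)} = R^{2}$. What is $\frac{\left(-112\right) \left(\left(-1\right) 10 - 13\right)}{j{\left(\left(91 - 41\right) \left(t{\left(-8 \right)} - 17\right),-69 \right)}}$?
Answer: $363216$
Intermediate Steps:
$j{\left(u,w \right)} = \frac{1}{141}$
$\frac{\left(-112\right) \left(\left(-1\right) 10 - 13\right)}{j{\left(\left(91 - 41\right) \left(t{\left(-8 \right)} - 17\right),-69 \right)}} = - 112 \left(\left(-1\right) 10 - 13\right) \frac{1}{\frac{1}{141}} = - 112 \left(-10 - 13\right) 141 = \left(-112\right) \left(-23\right) 141 = 2576 \cdot 141 = 363216$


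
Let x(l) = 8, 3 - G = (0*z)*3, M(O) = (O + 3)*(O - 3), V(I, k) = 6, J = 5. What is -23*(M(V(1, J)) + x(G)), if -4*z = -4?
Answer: -805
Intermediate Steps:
z = 1 (z = -1/4*(-4) = 1)
M(O) = (-3 + O)*(3 + O) (M(O) = (3 + O)*(-3 + O) = (-3 + O)*(3 + O))
G = 3 (G = 3 - 0*1*3 = 3 - 0*3 = 3 - 1*0 = 3 + 0 = 3)
-23*(M(V(1, J)) + x(G)) = -23*((-9 + 6**2) + 8) = -23*((-9 + 36) + 8) = -23*(27 + 8) = -23*35 = -805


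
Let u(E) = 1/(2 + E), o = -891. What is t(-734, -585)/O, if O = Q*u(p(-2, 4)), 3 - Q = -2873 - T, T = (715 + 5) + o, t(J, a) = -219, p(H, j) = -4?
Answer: 438/2705 ≈ 0.16192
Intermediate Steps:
T = -171 (T = (715 + 5) - 891 = 720 - 891 = -171)
Q = 2705 (Q = 3 - (-2873 - 1*(-171)) = 3 - (-2873 + 171) = 3 - 1*(-2702) = 3 + 2702 = 2705)
O = -2705/2 (O = 2705/(2 - 4) = 2705/(-2) = 2705*(-½) = -2705/2 ≈ -1352.5)
t(-734, -585)/O = -219/(-2705/2) = -219*(-2/2705) = 438/2705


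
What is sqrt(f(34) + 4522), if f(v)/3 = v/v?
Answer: 5*sqrt(181) ≈ 67.268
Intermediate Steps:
f(v) = 3 (f(v) = 3*(v/v) = 3*1 = 3)
sqrt(f(34) + 4522) = sqrt(3 + 4522) = sqrt(4525) = 5*sqrt(181)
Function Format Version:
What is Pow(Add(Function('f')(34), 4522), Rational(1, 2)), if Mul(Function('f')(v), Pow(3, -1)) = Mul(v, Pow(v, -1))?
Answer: Mul(5, Pow(181, Rational(1, 2))) ≈ 67.268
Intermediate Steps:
Function('f')(v) = 3 (Function('f')(v) = Mul(3, Mul(v, Pow(v, -1))) = Mul(3, 1) = 3)
Pow(Add(Function('f')(34), 4522), Rational(1, 2)) = Pow(Add(3, 4522), Rational(1, 2)) = Pow(4525, Rational(1, 2)) = Mul(5, Pow(181, Rational(1, 2)))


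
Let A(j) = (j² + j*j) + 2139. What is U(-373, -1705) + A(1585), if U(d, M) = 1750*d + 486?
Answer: 4374325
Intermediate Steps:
U(d, M) = 486 + 1750*d
A(j) = 2139 + 2*j² (A(j) = (j² + j²) + 2139 = 2*j² + 2139 = 2139 + 2*j²)
U(-373, -1705) + A(1585) = (486 + 1750*(-373)) + (2139 + 2*1585²) = (486 - 652750) + (2139 + 2*2512225) = -652264 + (2139 + 5024450) = -652264 + 5026589 = 4374325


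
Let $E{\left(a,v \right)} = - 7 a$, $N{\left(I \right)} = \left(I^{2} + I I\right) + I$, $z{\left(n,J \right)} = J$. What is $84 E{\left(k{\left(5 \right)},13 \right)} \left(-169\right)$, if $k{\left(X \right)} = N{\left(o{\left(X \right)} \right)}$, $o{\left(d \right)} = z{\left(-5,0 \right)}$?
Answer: $0$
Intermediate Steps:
$o{\left(d \right)} = 0$
$N{\left(I \right)} = I + 2 I^{2}$ ($N{\left(I \right)} = \left(I^{2} + I^{2}\right) + I = 2 I^{2} + I = I + 2 I^{2}$)
$k{\left(X \right)} = 0$ ($k{\left(X \right)} = 0 \left(1 + 2 \cdot 0\right) = 0 \left(1 + 0\right) = 0 \cdot 1 = 0$)
$84 E{\left(k{\left(5 \right)},13 \right)} \left(-169\right) = 84 \left(\left(-7\right) 0\right) \left(-169\right) = 84 \cdot 0 \left(-169\right) = 0 \left(-169\right) = 0$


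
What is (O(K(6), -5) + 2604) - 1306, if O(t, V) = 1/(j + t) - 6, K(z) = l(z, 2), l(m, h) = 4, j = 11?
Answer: 19381/15 ≈ 1292.1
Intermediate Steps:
K(z) = 4
O(t, V) = -6 + 1/(11 + t) (O(t, V) = 1/(11 + t) - 6 = -6 + 1/(11 + t))
(O(K(6), -5) + 2604) - 1306 = ((-65 - 6*4)/(11 + 4) + 2604) - 1306 = ((-65 - 24)/15 + 2604) - 1306 = ((1/15)*(-89) + 2604) - 1306 = (-89/15 + 2604) - 1306 = 38971/15 - 1306 = 19381/15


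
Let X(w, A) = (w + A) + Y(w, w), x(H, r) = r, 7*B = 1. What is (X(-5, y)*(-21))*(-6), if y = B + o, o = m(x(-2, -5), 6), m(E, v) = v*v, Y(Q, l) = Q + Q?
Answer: 2664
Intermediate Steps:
B = 1/7 (B = (1/7)*1 = 1/7 ≈ 0.14286)
Y(Q, l) = 2*Q
m(E, v) = v**2
o = 36 (o = 6**2 = 36)
y = 253/7 (y = 1/7 + 36 = 253/7 ≈ 36.143)
X(w, A) = A + 3*w (X(w, A) = (w + A) + 2*w = (A + w) + 2*w = A + 3*w)
(X(-5, y)*(-21))*(-6) = ((253/7 + 3*(-5))*(-21))*(-6) = ((253/7 - 15)*(-21))*(-6) = ((148/7)*(-21))*(-6) = -444*(-6) = 2664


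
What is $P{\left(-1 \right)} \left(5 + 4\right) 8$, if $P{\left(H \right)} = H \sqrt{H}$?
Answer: $- 72 i \approx - 72.0 i$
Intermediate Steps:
$P{\left(H \right)} = H^{\frac{3}{2}}$
$P{\left(-1 \right)} \left(5 + 4\right) 8 = \left(-1\right)^{\frac{3}{2}} \left(5 + 4\right) 8 = - i 9 \cdot 8 = - i 72 = - 72 i$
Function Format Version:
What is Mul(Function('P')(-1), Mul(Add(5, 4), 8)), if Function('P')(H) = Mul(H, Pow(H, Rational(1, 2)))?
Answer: Mul(-72, I) ≈ Mul(-72.000, I)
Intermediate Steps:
Function('P')(H) = Pow(H, Rational(3, 2))
Mul(Function('P')(-1), Mul(Add(5, 4), 8)) = Mul(Pow(-1, Rational(3, 2)), Mul(Add(5, 4), 8)) = Mul(Mul(-1, I), Mul(9, 8)) = Mul(Mul(-1, I), 72) = Mul(-72, I)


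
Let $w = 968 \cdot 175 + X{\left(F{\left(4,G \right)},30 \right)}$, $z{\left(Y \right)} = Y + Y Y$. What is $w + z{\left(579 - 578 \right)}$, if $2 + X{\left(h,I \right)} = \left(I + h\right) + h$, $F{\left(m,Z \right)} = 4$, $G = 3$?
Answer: $169438$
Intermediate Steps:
$X{\left(h,I \right)} = -2 + I + 2 h$ ($X{\left(h,I \right)} = -2 + \left(\left(I + h\right) + h\right) = -2 + \left(I + 2 h\right) = -2 + I + 2 h$)
$z{\left(Y \right)} = Y + Y^{2}$
$w = 169436$ ($w = 968 \cdot 175 + \left(-2 + 30 + 2 \cdot 4\right) = 169400 + \left(-2 + 30 + 8\right) = 169400 + 36 = 169436$)
$w + z{\left(579 - 578 \right)} = 169436 + \left(579 - 578\right) \left(1 + \left(579 - 578\right)\right) = 169436 + 1 \left(1 + 1\right) = 169436 + 1 \cdot 2 = 169436 + 2 = 169438$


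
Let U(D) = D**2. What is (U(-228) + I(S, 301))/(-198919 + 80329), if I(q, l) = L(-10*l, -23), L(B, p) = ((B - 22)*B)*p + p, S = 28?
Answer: 69951133/39530 ≈ 1769.6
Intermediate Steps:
L(B, p) = p + B*p*(-22 + B) (L(B, p) = ((-22 + B)*B)*p + p = (B*(-22 + B))*p + p = B*p*(-22 + B) + p = p + B*p*(-22 + B))
I(q, l) = -23 - 5060*l - 2300*l**2 (I(q, l) = -23*(1 + (-10*l)**2 - (-220)*l) = -23*(1 + 100*l**2 + 220*l) = -23 - 5060*l - 2300*l**2)
(U(-228) + I(S, 301))/(-198919 + 80329) = ((-228)**2 + (-23 - 5060*301 - 2300*301**2))/(-198919 + 80329) = (51984 + (-23 - 1523060 - 2300*90601))/(-118590) = (51984 + (-23 - 1523060 - 208382300))*(-1/118590) = (51984 - 209905383)*(-1/118590) = -209853399*(-1/118590) = 69951133/39530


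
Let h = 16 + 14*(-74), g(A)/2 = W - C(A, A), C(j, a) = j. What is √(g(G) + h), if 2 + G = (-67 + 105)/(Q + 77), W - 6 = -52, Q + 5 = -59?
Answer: 4*I*√11765/13 ≈ 33.374*I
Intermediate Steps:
Q = -64 (Q = -5 - 59 = -64)
W = -46 (W = 6 - 52 = -46)
G = 12/13 (G = -2 + (-67 + 105)/(-64 + 77) = -2 + 38/13 = 12/13 ≈ 0.92308)
g(A) = -92 - 2*A (g(A) = 2*(-46 - A) = -92 - 2*A)
h = -1020 (h = 16 - 1036 = -1020)
√(g(G) + h) = √((-92 - 2*12/13) - 1020) = √((-92 - 24/13) - 1020) = √(-1220/13 - 1020) = √(-14480/13) = 4*I*√11765/13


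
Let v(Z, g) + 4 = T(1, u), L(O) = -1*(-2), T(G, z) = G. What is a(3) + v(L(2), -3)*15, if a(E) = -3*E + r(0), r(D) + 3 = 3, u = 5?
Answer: -54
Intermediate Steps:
r(D) = 0 (r(D) = -3 + 3 = 0)
L(O) = 2
v(Z, g) = -3 (v(Z, g) = -4 + 1 = -3)
a(E) = -3*E (a(E) = -3*E + 0 = -3*E)
a(3) + v(L(2), -3)*15 = -3*3 - 3*15 = -9 - 45 = -54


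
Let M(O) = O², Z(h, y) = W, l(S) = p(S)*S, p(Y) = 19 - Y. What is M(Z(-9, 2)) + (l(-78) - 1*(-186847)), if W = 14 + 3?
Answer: 179570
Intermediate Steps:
l(S) = S*(19 - S) (l(S) = (19 - S)*S = S*(19 - S))
W = 17
Z(h, y) = 17
M(Z(-9, 2)) + (l(-78) - 1*(-186847)) = 17² + (-78*(19 - 1*(-78)) - 1*(-186847)) = 289 + (-78*(19 + 78) + 186847) = 289 + (-78*97 + 186847) = 289 + (-7566 + 186847) = 289 + 179281 = 179570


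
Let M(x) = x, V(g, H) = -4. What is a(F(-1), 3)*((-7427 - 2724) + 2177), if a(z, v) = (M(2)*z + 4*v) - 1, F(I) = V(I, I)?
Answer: -23922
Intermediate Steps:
F(I) = -4
a(z, v) = -1 + 2*z + 4*v (a(z, v) = (2*z + 4*v) - 1 = -1 + 2*z + 4*v)
a(F(-1), 3)*((-7427 - 2724) + 2177) = (-1 + 2*(-4) + 4*3)*((-7427 - 2724) + 2177) = (-1 - 8 + 12)*(-10151 + 2177) = 3*(-7974) = -23922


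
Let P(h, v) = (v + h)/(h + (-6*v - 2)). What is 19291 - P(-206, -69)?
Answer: 3974221/206 ≈ 19292.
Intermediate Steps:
P(h, v) = (h + v)/(-2 + h - 6*v) (P(h, v) = (h + v)/(h + (-2 - 6*v)) = (h + v)/(-2 + h - 6*v))
19291 - P(-206, -69) = 19291 - (-1*(-206) - 1*(-69))/(2 - 1*(-206) + 6*(-69)) = 19291 - (206 + 69)/(2 + 206 - 414) = 19291 - 275/(-206) = 19291 - (-1)*275/206 = 19291 - 1*(-275/206) = 19291 + 275/206 = 3974221/206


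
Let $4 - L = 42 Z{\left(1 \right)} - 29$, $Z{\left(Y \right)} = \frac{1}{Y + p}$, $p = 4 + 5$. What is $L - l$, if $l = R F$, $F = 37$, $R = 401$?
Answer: $- \frac{74041}{5} \approx -14808.0$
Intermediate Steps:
$p = 9$
$Z{\left(Y \right)} = \frac{1}{9 + Y}$ ($Z{\left(Y \right)} = \frac{1}{Y + 9} = \frac{1}{9 + Y}$)
$L = \frac{144}{5}$ ($L = 4 - \left(\frac{42}{9 + 1} - 29\right) = 4 - \left(\frac{42}{10} - 29\right) = 4 - \left(42 \cdot \frac{1}{10} - 29\right) = 4 - \left(\frac{21}{5} - 29\right) = 4 - - \frac{124}{5} = 4 + \frac{124}{5} = \frac{144}{5} \approx 28.8$)
$l = 14837$ ($l = 401 \cdot 37 = 14837$)
$L - l = \frac{144}{5} - 14837 = - \frac{74041}{5}$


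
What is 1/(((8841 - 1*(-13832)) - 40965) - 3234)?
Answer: -1/21526 ≈ -4.6455e-5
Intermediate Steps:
1/(((8841 - 1*(-13832)) - 40965) - 3234) = 1/(((8841 + 13832) - 40965) - 3234) = 1/((22673 - 40965) - 3234) = 1/(-18292 - 3234) = 1/(-21526) = -1/21526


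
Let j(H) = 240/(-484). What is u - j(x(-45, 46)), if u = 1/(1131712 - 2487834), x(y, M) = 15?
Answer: 81367199/164090762 ≈ 0.49587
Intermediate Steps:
j(H) = -60/121 (j(H) = 240*(-1/484) = -60/121)
u = -1/1356122 (u = 1/(-1356122) = -1/1356122 ≈ -7.3740e-7)
u - j(x(-45, 46)) = -1/1356122 - 1*(-60/121) = -1/1356122 + 60/121 = 81367199/164090762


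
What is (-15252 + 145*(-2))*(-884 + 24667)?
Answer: -369635386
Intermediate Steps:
(-15252 + 145*(-2))*(-884 + 24667) = (-15252 - 290)*23783 = -15542*23783 = -369635386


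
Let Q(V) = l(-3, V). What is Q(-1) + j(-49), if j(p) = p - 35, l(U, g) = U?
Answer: -87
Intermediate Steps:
Q(V) = -3
j(p) = -35 + p
Q(-1) + j(-49) = -3 + (-35 - 49) = -3 - 84 = -87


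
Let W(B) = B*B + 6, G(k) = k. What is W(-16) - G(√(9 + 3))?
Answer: 262 - 2*√3 ≈ 258.54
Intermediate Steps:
W(B) = 6 + B² (W(B) = B² + 6 = 6 + B²)
W(-16) - G(√(9 + 3)) = (6 + (-16)²) - √(9 + 3) = (6 + 256) - √12 = 262 - 2*√3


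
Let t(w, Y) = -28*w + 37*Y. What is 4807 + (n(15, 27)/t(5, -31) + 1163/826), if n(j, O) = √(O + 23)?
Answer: 3971745/826 - 5*√2/1287 ≈ 4808.4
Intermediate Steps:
n(j, O) = √(23 + O)
4807 + (n(15, 27)/t(5, -31) + 1163/826) = 4807 + (√(23 + 27)/(-28*5 + 37*(-31)) + 1163/826) = 4807 + (√50/(-140 - 1147) + 1163*(1/826)) = 4807 + ((5*√2)/(-1287) + 1163/826) = 4807 + ((5*√2)*(-1/1287) + 1163/826) = 4807 + (-5*√2/1287 + 1163/826) = 4807 + (1163/826 - 5*√2/1287) = 3971745/826 - 5*√2/1287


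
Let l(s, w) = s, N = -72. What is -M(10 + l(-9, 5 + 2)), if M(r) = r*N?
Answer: 72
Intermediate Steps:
M(r) = -72*r (M(r) = r*(-72) = -72*r)
-M(10 + l(-9, 5 + 2)) = -(-72)*(10 - 9) = -(-72) = -1*(-72) = 72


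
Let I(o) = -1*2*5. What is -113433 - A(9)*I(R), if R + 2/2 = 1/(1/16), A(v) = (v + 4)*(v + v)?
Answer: -111093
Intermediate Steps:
A(v) = 2*v*(4 + v) (A(v) = (4 + v)*(2*v) = 2*v*(4 + v))
R = 15 (R = -1 + 1/(1/16) = -1 + 16 = 15)
I(o) = -10 (I(o) = -2*5 = -10)
-113433 - A(9)*I(R) = -113433 - 2*9*(4 + 9)*(-10) = -113433 - 2*9*13*(-10) = -113433 - 234*(-10) = -113433 - 1*(-2340) = -113433 + 2340 = -111093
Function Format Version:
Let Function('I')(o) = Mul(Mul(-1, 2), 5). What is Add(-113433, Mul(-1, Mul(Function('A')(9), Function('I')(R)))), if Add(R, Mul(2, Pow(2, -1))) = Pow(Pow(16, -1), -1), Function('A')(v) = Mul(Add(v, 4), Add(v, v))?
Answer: -111093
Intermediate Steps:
Function('A')(v) = Mul(2, v, Add(4, v)) (Function('A')(v) = Mul(Add(4, v), Mul(2, v)) = Mul(2, v, Add(4, v)))
R = 15 (R = Add(-1, Pow(Pow(16, -1), -1)) = Add(-1, Pow(Rational(1, 16), -1)) = Add(-1, 16) = 15)
Function('I')(o) = -10 (Function('I')(o) = Mul(-2, 5) = -10)
Add(-113433, Mul(-1, Mul(Function('A')(9), Function('I')(R)))) = Add(-113433, Mul(-1, Mul(Mul(2, 9, Add(4, 9)), -10))) = Add(-113433, Mul(-1, Mul(Mul(2, 9, 13), -10))) = Add(-113433, Mul(-1, Mul(234, -10))) = Add(-113433, Mul(-1, -2340)) = Add(-113433, 2340) = -111093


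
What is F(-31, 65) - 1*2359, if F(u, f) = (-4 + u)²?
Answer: -1134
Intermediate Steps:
F(-31, 65) - 1*2359 = (-4 - 31)² - 1*2359 = (-35)² - 2359 = 1225 - 2359 = -1134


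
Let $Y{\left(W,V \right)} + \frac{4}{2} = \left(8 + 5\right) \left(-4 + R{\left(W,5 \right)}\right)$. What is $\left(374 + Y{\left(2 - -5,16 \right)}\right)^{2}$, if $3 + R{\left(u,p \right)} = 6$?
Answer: $128881$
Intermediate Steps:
$R{\left(u,p \right)} = 3$ ($R{\left(u,p \right)} = -3 + 6 = 3$)
$Y{\left(W,V \right)} = -15$ ($Y{\left(W,V \right)} = -2 + \left(8 + 5\right) \left(-4 + 3\right) = -2 + 13 \left(-1\right) = -2 - 13 = -15$)
$\left(374 + Y{\left(2 - -5,16 \right)}\right)^{2} = \left(374 - 15\right)^{2} = 359^{2} = 128881$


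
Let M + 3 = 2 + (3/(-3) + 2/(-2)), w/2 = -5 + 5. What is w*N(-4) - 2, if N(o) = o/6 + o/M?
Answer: -2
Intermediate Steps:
w = 0 (w = 2*(-5 + 5) = 2*0 = 0)
M = -3 (M = -3 + (2 + (3/(-3) + 2/(-2))) = -3 + (2 + (3*(-⅓) + 2*(-½))) = -3 + (2 + (-1 - 1)) = -3 + (2 - 2) = -3 + 0 = -3)
N(o) = -o/6 (N(o) = o/6 + o/(-3) = o*(⅙) + o*(-⅓) = o/6 - o/3 = -o/6)
w*N(-4) - 2 = 0*(-⅙*(-4)) - 2 = 0*(⅔) - 2 = 0 - 2 = -2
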